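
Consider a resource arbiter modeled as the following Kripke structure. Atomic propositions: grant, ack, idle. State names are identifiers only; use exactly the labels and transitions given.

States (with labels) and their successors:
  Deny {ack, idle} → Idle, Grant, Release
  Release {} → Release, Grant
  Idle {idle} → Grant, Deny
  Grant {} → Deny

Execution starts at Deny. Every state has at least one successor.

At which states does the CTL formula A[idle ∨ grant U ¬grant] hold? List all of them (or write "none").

{Deny, Release, Idle, Grant}

States satisfying idle ∨ grant: {Deny, Idle}.
States satisfying ¬grant: {Deny, Release, Idle, Grant}.
States satisfying A[idle ∨ grant U ¬grant]: {Deny, Release, Idle, Grant}.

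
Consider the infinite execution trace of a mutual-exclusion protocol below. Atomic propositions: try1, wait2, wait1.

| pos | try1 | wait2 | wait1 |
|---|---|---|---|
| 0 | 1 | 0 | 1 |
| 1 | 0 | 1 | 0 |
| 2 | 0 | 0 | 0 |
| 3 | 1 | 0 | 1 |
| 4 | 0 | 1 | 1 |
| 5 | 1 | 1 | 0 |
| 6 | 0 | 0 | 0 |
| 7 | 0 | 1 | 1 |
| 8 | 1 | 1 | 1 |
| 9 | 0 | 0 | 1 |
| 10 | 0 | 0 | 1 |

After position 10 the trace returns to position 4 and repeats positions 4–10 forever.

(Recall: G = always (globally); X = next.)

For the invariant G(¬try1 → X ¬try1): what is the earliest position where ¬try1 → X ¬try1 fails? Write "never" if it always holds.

Check ¬try1 → X ¬try1 at each position in order: 0 ✓, 1 ✓.
At position 2 the labels are {} and the next position 3 has {try1, wait1}, so ¬try1 → X ¬try1 is false there. This is the first violation.

2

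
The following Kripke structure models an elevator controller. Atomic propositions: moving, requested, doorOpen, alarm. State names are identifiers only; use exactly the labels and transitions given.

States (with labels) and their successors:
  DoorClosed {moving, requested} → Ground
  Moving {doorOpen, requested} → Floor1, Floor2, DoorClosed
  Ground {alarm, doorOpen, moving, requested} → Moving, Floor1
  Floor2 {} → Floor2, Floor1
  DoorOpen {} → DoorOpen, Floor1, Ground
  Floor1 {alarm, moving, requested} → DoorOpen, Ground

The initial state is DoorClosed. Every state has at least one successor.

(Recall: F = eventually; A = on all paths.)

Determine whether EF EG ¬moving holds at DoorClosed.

Yes

States satisfying EG ¬moving: {Moving, Floor2, DoorOpen}.
States satisfying EF EG ¬moving: {DoorClosed, Moving, Ground, Floor2, DoorOpen, Floor1}.
Some path from DoorClosed reaches a state where EG ¬moving holds.
DoorClosed ∈ Sat(EF EG ¬moving).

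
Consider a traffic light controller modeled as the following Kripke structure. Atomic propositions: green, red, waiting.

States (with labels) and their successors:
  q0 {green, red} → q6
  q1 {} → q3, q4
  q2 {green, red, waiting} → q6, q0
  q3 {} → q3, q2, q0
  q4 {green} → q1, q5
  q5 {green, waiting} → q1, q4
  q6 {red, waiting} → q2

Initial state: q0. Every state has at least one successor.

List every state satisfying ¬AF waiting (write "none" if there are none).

States satisfying waiting: {q2, q5, q6}.
States satisfying AF waiting: {q0, q2, q5, q6}.
States satisfying ¬AF waiting: {q1, q3, q4}.

{q1, q3, q4}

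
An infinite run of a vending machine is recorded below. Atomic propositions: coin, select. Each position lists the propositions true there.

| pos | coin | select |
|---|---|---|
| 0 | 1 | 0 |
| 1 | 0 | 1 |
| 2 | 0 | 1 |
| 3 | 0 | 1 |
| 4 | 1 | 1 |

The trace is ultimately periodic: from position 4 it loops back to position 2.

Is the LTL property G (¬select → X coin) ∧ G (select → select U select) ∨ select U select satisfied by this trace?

Violated

Walking from position 0: at position 0, select has not yet held and select fails, so select U select is false.
At position 0: G (¬select → X coin) ∧ G (select → select U select) is false; select U select is false; so G (¬select → X coin) ∧ G (select → select U select) ∨ select U select is false.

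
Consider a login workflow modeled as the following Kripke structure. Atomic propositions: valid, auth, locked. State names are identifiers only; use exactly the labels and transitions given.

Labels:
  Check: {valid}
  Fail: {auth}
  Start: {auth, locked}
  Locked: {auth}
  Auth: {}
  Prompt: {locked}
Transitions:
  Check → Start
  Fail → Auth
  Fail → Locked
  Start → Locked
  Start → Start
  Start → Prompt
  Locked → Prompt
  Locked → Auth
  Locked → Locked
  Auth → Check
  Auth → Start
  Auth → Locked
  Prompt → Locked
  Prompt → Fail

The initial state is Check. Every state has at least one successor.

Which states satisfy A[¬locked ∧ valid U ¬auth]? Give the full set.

{Check, Auth, Prompt}

States satisfying ¬locked ∧ valid: {Check}.
States satisfying ¬auth: {Check, Auth, Prompt}.
States satisfying A[¬locked ∧ valid U ¬auth]: {Check, Auth, Prompt}.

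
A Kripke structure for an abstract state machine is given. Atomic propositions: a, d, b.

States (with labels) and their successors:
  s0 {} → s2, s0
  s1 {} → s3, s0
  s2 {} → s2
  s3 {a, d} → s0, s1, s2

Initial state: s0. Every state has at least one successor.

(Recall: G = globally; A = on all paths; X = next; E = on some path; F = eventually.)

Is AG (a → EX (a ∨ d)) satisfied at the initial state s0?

Yes

States satisfying a → EX (a ∨ d): {s0, s1, s2}.
States satisfying AG (a → EX (a ∨ d)): {s0, s2}.
Every state reachable from s0 satisfies a → EX (a ∨ d).
s0 ∈ Sat(AG (a → EX (a ∨ d))).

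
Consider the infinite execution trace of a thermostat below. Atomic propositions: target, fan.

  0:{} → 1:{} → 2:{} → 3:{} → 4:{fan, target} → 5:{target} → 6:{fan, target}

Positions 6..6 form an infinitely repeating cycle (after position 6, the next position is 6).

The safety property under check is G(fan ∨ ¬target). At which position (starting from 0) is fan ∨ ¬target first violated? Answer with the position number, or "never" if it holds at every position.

5

Check fan ∨ ¬target at each position in order: 0 ✓, 1 ✓, 2 ✓, 3 ✓, 4 ✓.
At position 5 the labels are {target}, so fan ∨ ¬target is false there. This is the first violation.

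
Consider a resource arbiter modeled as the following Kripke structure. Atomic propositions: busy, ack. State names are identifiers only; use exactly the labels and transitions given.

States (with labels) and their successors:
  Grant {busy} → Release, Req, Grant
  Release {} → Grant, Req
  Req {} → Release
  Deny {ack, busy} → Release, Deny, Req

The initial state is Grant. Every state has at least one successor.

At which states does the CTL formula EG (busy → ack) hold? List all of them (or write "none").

States satisfying busy → ack: {Release, Req, Deny}.
States satisfying EG (busy → ack): {Release, Req, Deny}.

{Release, Req, Deny}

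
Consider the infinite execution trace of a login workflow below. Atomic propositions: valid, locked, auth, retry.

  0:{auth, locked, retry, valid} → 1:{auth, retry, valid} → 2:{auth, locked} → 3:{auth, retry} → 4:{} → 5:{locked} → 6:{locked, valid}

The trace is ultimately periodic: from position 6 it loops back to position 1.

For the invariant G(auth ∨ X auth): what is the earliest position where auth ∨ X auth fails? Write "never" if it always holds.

Check auth ∨ X auth at each position in order: 0 ✓, 1 ✓, 2 ✓, 3 ✓.
At position 4 the labels are {} and the next position 5 has {locked}, so auth ∨ X auth is false there. This is the first violation.

4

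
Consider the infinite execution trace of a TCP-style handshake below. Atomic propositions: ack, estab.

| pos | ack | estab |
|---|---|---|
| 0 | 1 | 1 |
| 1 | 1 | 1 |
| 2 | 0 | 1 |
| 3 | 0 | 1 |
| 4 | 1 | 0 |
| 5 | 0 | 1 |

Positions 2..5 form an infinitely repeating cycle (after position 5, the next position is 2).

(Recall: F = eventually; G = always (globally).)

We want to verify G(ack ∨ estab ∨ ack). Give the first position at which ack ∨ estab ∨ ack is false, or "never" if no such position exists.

ack ∨ estab ∨ ack holds at every position 0..5, and those are all the positions the trace ever visits, so the invariant G(ack ∨ estab ∨ ack) is never violated.

never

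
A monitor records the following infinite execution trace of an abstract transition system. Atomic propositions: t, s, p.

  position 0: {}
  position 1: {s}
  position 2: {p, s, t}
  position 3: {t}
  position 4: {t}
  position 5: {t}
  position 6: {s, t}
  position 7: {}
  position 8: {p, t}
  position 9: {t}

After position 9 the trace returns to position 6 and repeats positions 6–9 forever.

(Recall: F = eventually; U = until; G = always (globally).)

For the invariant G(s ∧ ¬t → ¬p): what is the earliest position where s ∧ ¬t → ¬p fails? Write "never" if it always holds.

s ∧ ¬t → ¬p holds at every position 0..9, and those are all the positions the trace ever visits, so the invariant G(s ∧ ¬t → ¬p) is never violated.

never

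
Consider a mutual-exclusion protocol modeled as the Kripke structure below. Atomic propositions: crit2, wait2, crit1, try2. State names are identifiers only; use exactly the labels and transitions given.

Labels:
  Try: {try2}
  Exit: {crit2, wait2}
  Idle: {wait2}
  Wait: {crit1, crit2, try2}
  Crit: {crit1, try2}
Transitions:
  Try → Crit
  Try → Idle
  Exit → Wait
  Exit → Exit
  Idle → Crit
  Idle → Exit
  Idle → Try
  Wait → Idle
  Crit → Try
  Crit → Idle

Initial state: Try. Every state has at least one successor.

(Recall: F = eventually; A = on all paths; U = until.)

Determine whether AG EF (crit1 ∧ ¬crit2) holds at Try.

Holds

States satisfying EF (crit1 ∧ ¬crit2): {Try, Exit, Idle, Wait, Crit}.
States satisfying AG EF (crit1 ∧ ¬crit2): {Try, Exit, Idle, Wait, Crit}.
Every state reachable from Try satisfies EF (crit1 ∧ ¬crit2).
Try ∈ Sat(AG EF (crit1 ∧ ¬crit2)).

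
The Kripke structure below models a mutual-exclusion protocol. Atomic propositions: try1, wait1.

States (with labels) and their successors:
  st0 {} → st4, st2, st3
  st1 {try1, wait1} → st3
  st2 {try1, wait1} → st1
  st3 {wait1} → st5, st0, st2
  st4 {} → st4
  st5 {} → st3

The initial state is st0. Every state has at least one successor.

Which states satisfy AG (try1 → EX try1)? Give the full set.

States satisfying try1 → EX try1: {st0, st2, st3, st4, st5}.
States satisfying AG (try1 → EX try1): {st4}.

{st4}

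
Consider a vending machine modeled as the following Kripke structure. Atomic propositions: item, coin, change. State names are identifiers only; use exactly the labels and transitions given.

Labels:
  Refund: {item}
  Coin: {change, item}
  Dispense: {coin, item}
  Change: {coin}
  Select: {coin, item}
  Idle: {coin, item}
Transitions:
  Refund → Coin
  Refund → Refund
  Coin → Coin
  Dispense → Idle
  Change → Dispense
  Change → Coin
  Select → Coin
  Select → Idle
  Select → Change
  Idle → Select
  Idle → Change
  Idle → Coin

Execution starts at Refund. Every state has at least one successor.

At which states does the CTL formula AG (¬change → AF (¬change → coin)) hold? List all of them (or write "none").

States satisfying ¬change → AF (¬change → coin): {Coin, Dispense, Change, Select, Idle}.
States satisfying AG (¬change → AF (¬change → coin)): {Coin, Dispense, Change, Select, Idle}.

{Coin, Dispense, Change, Select, Idle}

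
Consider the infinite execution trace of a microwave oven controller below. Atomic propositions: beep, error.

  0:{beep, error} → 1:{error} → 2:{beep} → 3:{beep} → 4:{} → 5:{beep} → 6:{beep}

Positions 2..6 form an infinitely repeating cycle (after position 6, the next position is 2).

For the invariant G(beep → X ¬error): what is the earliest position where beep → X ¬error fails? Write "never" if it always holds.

At position 0 the labels are {beep, error} and the next position 1 has {error}, so beep → X ¬error is false there. This is the first violation.

0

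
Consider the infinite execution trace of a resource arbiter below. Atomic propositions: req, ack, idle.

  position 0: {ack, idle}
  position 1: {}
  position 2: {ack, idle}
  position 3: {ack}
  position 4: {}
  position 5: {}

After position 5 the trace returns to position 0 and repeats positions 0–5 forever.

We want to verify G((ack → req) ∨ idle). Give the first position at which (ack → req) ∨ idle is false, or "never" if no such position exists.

Check (ack → req) ∨ idle at each position in order: 0 ✓, 1 ✓, 2 ✓.
At position 3 the labels are {ack}, so (ack → req) ∨ idle is false there. This is the first violation.

3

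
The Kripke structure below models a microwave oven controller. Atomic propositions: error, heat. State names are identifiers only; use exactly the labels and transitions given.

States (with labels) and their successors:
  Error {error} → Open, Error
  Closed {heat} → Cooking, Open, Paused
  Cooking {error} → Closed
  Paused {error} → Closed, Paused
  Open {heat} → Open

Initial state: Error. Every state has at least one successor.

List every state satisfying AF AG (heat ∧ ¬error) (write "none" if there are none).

{Open}

States satisfying AG (heat ∧ ¬error): {Open}.
States satisfying AF AG (heat ∧ ¬error): {Open}.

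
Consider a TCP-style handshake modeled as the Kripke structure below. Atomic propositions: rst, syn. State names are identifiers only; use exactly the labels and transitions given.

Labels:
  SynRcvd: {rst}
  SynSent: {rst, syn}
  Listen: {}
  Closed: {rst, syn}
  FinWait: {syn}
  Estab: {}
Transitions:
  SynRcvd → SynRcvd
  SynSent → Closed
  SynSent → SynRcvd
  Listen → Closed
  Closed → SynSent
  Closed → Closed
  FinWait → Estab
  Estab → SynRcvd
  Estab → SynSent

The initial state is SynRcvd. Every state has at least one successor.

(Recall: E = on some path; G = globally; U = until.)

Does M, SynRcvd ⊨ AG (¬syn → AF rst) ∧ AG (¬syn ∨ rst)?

States satisfying ¬syn → AF rst: {SynRcvd, SynSent, Listen, Closed, FinWait, Estab}.
States satisfying AG (¬syn → AF rst): {SynRcvd, SynSent, Listen, Closed, FinWait, Estab}.
States satisfying ¬syn ∨ rst: {SynRcvd, SynSent, Listen, Closed, Estab}.
States satisfying AG (¬syn ∨ rst): {SynRcvd, SynSent, Listen, Closed, Estab}.
States satisfying AG (¬syn → AF rst) ∧ AG (¬syn ∨ rst): {SynRcvd, SynSent, Listen, Closed, Estab}.
SynRcvd ∈ Sat(AG (¬syn → AF rst) ∧ AG (¬syn ∨ rst)).

Yes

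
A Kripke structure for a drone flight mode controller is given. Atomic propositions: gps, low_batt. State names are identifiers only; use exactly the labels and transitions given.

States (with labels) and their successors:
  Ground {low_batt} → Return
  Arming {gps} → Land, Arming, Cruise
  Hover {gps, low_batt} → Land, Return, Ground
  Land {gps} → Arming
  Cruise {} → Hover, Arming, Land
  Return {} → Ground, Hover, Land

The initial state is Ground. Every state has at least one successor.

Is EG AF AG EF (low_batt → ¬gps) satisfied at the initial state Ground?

States satisfying AF AG EF (low_batt → ¬gps): {Ground, Arming, Hover, Land, Cruise, Return}.
States satisfying EG AF AG EF (low_batt → ¬gps): {Ground, Arming, Hover, Land, Cruise, Return}.
Ground ∈ Sat(EG AF AG EF (low_batt → ¬gps)).

Holds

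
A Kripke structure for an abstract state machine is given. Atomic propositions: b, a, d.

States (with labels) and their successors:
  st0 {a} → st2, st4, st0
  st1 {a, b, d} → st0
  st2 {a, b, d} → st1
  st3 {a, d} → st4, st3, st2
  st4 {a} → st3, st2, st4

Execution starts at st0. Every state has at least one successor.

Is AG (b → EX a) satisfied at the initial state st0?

Holds

States satisfying b → EX a: {st0, st1, st2, st3, st4}.
States satisfying AG (b → EX a): {st0, st1, st2, st3, st4}.
Every state reachable from st0 satisfies b → EX a.
st0 ∈ Sat(AG (b → EX a)).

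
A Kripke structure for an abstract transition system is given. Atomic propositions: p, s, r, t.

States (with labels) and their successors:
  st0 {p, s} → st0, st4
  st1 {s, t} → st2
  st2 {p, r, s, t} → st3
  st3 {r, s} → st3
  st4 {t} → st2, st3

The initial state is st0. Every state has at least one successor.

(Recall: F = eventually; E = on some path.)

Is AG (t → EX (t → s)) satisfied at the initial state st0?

States satisfying t → EX (t → s): {st0, st1, st2, st3, st4}.
States satisfying AG (t → EX (t → s)): {st0, st1, st2, st3, st4}.
Every state reachable from st0 satisfies t → EX (t → s).
st0 ∈ Sat(AG (t → EX (t → s))).

Holds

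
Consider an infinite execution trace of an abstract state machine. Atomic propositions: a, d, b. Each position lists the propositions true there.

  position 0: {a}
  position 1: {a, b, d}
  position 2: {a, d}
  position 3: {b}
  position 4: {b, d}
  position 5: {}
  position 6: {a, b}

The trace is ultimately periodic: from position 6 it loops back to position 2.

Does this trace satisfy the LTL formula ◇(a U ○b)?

Satisfied

a U ○b holds at position 0, which is reachable from 0, so ◇(a U ○b) holds.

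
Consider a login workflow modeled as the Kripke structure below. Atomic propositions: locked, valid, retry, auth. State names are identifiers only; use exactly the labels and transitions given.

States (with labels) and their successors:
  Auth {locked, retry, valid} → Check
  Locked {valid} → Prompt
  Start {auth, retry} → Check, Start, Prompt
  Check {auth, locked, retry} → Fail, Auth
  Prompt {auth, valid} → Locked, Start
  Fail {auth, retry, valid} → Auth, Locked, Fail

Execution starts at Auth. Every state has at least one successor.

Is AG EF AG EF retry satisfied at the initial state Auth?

States satisfying EF AG EF retry: {Auth, Locked, Start, Check, Prompt, Fail}.
States satisfying AG EF AG EF retry: {Auth, Locked, Start, Check, Prompt, Fail}.
Every state reachable from Auth satisfies EF AG EF retry.
Auth ∈ Sat(AG EF AG EF retry).

Holds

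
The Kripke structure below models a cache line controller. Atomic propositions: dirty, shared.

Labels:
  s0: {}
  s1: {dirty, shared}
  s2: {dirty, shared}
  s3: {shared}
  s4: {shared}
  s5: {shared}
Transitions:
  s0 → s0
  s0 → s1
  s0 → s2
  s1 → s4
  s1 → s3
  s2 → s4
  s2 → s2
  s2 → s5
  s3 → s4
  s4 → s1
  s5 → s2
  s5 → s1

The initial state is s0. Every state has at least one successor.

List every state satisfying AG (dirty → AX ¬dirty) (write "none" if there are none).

States satisfying dirty → AX ¬dirty: {s0, s1, s3, s4, s5}.
States satisfying AG (dirty → AX ¬dirty): {s1, s3, s4}.

{s1, s3, s4}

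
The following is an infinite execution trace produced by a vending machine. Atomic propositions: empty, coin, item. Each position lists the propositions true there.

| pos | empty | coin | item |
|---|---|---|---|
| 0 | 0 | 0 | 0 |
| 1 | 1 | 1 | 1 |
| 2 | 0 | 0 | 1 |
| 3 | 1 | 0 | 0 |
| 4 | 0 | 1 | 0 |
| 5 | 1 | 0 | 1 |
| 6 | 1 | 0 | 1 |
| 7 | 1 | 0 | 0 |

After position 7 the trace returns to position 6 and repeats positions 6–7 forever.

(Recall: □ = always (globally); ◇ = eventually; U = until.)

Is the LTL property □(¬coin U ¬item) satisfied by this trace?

¬coin U ¬item must hold at every position from 0 onward. It fails at position 1, so □(¬coin U ¬item) is false.

Does not hold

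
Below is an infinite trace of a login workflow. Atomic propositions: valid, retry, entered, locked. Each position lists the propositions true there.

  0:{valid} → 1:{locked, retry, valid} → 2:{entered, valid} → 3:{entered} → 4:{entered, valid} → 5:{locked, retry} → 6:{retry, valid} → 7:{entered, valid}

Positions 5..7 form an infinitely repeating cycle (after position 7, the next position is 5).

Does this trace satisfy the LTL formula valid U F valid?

Walking from position 0: F valid first holds at position 0, and valid holds at every earlier position along the way, so valid U F valid holds.

Satisfied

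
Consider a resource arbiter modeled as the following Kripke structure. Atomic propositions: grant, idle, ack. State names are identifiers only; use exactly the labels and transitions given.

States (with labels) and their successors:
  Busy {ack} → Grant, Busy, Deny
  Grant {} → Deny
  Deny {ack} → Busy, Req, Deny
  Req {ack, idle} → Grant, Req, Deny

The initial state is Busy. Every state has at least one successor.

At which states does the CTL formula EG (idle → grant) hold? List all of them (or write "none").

States satisfying idle → grant: {Busy, Grant, Deny}.
States satisfying EG (idle → grant): {Busy, Grant, Deny}.

{Busy, Grant, Deny}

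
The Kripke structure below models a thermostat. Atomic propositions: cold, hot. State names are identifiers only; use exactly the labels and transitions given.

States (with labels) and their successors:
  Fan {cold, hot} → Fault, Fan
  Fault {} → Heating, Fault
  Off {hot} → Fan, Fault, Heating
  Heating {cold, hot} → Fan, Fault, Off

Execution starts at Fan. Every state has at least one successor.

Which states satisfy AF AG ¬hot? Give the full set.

none

States satisfying AG ¬hot: ∅.
States satisfying AF AG ¬hot: ∅.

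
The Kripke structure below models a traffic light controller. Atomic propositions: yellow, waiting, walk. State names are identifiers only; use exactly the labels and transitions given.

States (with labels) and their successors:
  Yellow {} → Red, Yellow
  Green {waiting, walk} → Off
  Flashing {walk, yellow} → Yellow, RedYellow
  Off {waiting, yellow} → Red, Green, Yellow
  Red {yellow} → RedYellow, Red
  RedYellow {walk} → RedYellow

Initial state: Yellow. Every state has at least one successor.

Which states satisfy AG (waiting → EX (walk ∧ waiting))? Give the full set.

States satisfying waiting → EX (walk ∧ waiting): {Yellow, Flashing, Off, Red, RedYellow}.
States satisfying AG (waiting → EX (walk ∧ waiting)): {Yellow, Flashing, Red, RedYellow}.

{Yellow, Flashing, Red, RedYellow}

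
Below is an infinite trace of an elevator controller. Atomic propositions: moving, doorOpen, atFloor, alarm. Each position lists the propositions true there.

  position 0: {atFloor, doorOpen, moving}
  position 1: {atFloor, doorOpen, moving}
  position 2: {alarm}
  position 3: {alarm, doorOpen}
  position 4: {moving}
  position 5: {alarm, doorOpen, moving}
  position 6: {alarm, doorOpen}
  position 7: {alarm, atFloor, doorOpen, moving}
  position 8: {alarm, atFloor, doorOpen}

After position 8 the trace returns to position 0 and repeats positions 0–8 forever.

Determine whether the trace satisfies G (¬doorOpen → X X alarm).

Violated

¬doorOpen → X X alarm must hold at every position from 0 onward. It fails at position 2, so G (¬doorOpen → X X alarm) is false.
Positions where ¬doorOpen holds: 2, 4.
Check X X alarm at each: 2→fails, 4→ok.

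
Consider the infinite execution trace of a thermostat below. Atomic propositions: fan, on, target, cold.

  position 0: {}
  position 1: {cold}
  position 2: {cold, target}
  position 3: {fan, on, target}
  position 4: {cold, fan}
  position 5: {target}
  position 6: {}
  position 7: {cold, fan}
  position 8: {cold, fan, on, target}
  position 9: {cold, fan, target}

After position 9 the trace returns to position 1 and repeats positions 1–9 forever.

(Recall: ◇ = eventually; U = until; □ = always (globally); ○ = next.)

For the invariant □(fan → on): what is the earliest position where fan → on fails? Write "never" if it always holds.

4

Check fan → on at each position in order: 0 ✓, 1 ✓, 2 ✓, 3 ✓.
At position 4 the labels are {cold, fan}, so fan → on is false there. This is the first violation.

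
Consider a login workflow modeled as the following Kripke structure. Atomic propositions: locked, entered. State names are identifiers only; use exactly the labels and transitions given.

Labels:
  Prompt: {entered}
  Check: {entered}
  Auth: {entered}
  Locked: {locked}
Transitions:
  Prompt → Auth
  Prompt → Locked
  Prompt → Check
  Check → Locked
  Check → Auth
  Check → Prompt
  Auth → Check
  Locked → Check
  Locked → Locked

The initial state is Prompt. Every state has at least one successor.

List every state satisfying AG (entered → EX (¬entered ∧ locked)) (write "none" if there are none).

none

States satisfying entered → EX (¬entered ∧ locked): {Prompt, Check, Locked}.
States satisfying AG (entered → EX (¬entered ∧ locked)): ∅.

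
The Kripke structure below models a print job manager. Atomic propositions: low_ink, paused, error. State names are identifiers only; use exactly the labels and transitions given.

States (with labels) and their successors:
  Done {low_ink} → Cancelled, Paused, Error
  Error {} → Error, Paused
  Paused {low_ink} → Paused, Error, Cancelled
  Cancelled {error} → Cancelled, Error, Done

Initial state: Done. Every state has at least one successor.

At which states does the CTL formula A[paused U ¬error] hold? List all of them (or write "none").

{Done, Error, Paused}

States satisfying paused: ∅.
States satisfying ¬error: {Done, Error, Paused}.
States satisfying A[paused U ¬error]: {Done, Error, Paused}.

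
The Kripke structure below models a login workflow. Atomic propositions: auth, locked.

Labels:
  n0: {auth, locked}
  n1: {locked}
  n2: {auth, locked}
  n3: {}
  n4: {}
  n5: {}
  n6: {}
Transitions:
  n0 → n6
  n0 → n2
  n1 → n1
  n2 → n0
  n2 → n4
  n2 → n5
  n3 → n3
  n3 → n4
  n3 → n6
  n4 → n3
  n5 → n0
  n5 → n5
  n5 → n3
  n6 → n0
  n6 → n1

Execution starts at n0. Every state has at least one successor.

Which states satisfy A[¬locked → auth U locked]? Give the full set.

{n0, n1, n2}

States satisfying ¬locked → auth: {n0, n1, n2}.
States satisfying locked: {n0, n1, n2}.
States satisfying A[¬locked → auth U locked]: {n0, n1, n2}.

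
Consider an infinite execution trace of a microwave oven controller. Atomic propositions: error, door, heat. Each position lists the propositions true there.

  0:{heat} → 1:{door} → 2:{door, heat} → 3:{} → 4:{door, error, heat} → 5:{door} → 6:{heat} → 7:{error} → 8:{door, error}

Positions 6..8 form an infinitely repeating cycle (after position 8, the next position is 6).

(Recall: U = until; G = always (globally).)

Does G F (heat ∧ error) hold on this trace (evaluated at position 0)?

Does not hold

F (heat ∧ error) must hold at every position from 0 onward. It fails at position 5, so G F (heat ∧ error) is false.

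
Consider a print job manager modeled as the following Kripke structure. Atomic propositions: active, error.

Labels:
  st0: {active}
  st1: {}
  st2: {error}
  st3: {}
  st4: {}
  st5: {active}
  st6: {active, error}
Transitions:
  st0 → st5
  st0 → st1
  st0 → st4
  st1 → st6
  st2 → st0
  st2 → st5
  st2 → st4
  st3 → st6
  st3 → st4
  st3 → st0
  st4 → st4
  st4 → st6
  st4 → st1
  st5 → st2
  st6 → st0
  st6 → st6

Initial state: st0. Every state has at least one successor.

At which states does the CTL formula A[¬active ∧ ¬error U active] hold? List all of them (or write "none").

{st0, st1, st5, st6}

States satisfying ¬active ∧ ¬error: {st1, st3, st4}.
States satisfying active: {st0, st5, st6}.
States satisfying A[¬active ∧ ¬error U active]: {st0, st1, st5, st6}.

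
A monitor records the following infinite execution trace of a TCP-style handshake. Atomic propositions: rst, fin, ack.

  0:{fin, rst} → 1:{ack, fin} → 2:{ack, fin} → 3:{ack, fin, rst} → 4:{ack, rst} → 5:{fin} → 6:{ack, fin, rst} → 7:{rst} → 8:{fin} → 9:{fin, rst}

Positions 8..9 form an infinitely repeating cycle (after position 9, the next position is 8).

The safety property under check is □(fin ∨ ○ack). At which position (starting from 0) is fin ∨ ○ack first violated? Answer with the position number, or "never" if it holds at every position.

Check fin ∨ ○ack at each position in order: 0 ✓, 1 ✓, 2 ✓, 3 ✓.
At position 4 the labels are {ack, rst} and the next position 5 has {fin}, so fin ∨ ○ack is false there. This is the first violation.

4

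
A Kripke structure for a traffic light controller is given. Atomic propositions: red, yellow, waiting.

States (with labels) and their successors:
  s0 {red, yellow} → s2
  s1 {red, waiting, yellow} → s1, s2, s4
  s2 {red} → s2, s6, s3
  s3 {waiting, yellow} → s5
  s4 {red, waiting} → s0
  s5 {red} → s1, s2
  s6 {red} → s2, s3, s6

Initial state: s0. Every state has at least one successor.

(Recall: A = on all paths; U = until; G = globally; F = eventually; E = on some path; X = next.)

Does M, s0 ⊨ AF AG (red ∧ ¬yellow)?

No

States satisfying AG (red ∧ ¬yellow): ∅.
States satisfying AF AG (red ∧ ¬yellow): ∅.
There is a path from s0 along which AG (red ∧ ¬yellow) never holds.
s0 ∉ Sat(AF AG (red ∧ ¬yellow)).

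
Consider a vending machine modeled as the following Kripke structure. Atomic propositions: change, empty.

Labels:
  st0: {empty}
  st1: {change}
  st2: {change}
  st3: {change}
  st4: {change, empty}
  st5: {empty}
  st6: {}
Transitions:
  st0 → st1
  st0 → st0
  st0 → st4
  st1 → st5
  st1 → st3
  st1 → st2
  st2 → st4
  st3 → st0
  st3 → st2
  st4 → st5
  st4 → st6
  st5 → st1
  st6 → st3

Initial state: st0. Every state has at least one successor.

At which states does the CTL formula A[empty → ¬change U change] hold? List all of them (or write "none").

{st1, st2, st3, st4, st5, st6}

States satisfying empty → ¬change: {st0, st1, st2, st3, st5, st6}.
States satisfying change: {st1, st2, st3, st4}.
States satisfying A[empty → ¬change U change]: {st1, st2, st3, st4, st5, st6}.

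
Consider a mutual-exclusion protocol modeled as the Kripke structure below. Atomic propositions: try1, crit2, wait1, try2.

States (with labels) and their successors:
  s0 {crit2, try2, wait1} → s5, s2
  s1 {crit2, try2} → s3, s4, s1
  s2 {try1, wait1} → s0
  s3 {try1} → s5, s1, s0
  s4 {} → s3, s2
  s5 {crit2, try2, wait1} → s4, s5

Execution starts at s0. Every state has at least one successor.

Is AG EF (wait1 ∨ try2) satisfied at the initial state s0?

States satisfying EF (wait1 ∨ try2): {s0, s1, s2, s3, s4, s5}.
States satisfying AG EF (wait1 ∨ try2): {s0, s1, s2, s3, s4, s5}.
Every state reachable from s0 satisfies EF (wait1 ∨ try2).
s0 ∈ Sat(AG EF (wait1 ∨ try2)).

Satisfied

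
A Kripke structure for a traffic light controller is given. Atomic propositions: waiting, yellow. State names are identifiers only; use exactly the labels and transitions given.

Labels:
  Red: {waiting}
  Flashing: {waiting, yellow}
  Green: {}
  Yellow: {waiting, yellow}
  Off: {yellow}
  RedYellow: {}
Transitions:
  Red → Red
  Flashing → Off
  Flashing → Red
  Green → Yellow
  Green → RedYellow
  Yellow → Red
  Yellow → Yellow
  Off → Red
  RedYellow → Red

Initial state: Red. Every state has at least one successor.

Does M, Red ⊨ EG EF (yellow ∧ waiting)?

No

States satisfying EF (yellow ∧ waiting): {Flashing, Green, Yellow}.
States satisfying EG EF (yellow ∧ waiting): {Green, Yellow}.
No suitable path/successor from Red witnesses the formula.
Red ∉ Sat(EG EF (yellow ∧ waiting)).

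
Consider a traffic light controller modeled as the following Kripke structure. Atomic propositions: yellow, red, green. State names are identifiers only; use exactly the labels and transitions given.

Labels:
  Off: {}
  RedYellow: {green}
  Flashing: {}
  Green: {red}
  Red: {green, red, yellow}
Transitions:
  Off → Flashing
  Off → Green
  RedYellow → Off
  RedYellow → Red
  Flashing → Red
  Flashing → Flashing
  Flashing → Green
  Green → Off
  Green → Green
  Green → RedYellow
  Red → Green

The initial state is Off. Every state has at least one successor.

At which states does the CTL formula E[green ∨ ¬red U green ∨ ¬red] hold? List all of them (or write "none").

States satisfying green ∨ ¬red: {Off, RedYellow, Flashing, Red}.
States satisfying E[green ∨ ¬red U green ∨ ¬red]: {Off, RedYellow, Flashing, Red}.

{Off, RedYellow, Flashing, Red}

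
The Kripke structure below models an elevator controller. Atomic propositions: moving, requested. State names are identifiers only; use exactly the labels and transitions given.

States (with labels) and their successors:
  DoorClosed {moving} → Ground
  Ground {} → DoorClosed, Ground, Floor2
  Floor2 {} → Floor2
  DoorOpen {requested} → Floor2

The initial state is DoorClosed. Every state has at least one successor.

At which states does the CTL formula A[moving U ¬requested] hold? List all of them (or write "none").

States satisfying moving: {DoorClosed}.
States satisfying ¬requested: {DoorClosed, Ground, Floor2}.
States satisfying A[moving U ¬requested]: {DoorClosed, Ground, Floor2}.

{DoorClosed, Ground, Floor2}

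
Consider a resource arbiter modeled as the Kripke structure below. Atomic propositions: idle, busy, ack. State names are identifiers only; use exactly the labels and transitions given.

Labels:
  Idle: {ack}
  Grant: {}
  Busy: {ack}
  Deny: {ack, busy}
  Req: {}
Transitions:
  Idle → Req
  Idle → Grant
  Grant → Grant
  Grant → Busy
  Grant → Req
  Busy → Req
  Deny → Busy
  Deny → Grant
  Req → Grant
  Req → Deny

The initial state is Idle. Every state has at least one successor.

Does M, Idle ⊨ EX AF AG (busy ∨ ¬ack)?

States satisfying AF AG (busy ∨ ¬ack): ∅.
States satisfying EX AF AG (busy ∨ ¬ack): ∅.
No suitable path/successor from Idle witnesses the formula.
Idle ∉ Sat(EX AF AG (busy ∨ ¬ack)).

Does not hold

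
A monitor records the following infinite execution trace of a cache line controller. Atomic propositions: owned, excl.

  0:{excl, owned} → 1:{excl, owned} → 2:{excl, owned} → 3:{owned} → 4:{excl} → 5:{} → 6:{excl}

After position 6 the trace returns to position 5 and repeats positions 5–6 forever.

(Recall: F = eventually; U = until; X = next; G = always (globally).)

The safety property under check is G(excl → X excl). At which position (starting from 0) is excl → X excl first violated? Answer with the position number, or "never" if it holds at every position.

2

Check excl → X excl at each position in order: 0 ✓, 1 ✓.
At position 2 the labels are {excl, owned} and the next position 3 has {owned}, so excl → X excl is false there. This is the first violation.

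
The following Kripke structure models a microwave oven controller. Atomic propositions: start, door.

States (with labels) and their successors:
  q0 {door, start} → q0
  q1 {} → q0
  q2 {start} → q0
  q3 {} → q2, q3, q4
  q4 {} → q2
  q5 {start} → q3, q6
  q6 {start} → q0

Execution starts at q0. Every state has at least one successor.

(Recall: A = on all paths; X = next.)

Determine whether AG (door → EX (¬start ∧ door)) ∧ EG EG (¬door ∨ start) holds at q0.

States satisfying door → EX (¬start ∧ door): {q1, q2, q3, q4, q5, q6}.
States satisfying AG (door → EX (¬start ∧ door)): ∅.
States satisfying EG (¬door ∨ start): {q0, q1, q2, q3, q4, q5, q6}.
States satisfying EG EG (¬door ∨ start): {q0, q1, q2, q3, q4, q5, q6}.
States satisfying AG (door → EX (¬start ∧ door)) ∧ EG EG (¬door ∨ start): ∅.
q0 ∉ Sat(AG (door → EX (¬start ∧ door)) ∧ EG EG (¬door ∨ start)).

Does not hold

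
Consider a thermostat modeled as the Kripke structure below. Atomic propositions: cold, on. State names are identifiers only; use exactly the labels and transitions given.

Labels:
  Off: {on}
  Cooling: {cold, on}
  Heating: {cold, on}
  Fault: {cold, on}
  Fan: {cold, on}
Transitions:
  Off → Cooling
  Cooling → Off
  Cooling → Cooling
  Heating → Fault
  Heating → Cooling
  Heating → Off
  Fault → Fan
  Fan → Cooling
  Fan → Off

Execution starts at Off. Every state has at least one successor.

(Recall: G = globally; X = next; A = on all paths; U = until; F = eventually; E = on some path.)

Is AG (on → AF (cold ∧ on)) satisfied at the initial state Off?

Satisfied

States satisfying on → AF (cold ∧ on): {Off, Cooling, Heating, Fault, Fan}.
States satisfying AG (on → AF (cold ∧ on)): {Off, Cooling, Heating, Fault, Fan}.
Every state reachable from Off satisfies on → AF (cold ∧ on).
Off ∈ Sat(AG (on → AF (cold ∧ on))).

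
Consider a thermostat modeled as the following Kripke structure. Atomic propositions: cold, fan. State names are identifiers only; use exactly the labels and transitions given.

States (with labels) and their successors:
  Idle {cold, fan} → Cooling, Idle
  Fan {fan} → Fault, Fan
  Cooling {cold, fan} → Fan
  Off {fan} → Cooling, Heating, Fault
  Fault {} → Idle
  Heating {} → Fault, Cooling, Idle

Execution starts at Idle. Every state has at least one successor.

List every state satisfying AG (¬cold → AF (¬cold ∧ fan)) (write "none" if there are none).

States satisfying ¬cold → AF (¬cold ∧ fan): {Idle, Fan, Cooling, Off}.
States satisfying AG (¬cold → AF (¬cold ∧ fan)): ∅.

none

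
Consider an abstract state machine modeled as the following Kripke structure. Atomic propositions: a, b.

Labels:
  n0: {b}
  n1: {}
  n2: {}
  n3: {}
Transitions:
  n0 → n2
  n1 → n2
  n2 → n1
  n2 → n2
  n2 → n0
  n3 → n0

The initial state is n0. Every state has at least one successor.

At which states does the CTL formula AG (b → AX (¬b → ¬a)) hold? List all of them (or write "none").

{n0, n1, n2, n3}

States satisfying b → AX (¬b → ¬a): {n0, n1, n2, n3}.
States satisfying AG (b → AX (¬b → ¬a)): {n0, n1, n2, n3}.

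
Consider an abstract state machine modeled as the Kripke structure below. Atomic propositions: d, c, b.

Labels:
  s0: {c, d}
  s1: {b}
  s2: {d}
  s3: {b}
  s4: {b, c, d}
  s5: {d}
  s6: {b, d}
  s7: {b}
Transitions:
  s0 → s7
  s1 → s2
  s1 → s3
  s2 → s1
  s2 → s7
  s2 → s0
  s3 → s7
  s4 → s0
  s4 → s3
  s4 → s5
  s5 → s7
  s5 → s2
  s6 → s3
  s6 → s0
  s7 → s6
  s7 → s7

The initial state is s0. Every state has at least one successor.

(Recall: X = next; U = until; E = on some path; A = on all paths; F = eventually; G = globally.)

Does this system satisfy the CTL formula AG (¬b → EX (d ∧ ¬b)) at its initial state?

States satisfying ¬b → EX (d ∧ ¬b): {s1, s2, s3, s4, s5, s6, s7}.
States satisfying AG (¬b → EX (d ∧ ¬b)): ∅.
s0 is reachable from s0 and violates ¬b → EX (d ∧ ¬b), so AG fails at s0.
s0 ∉ Sat(AG (¬b → EX (d ∧ ¬b))).

Does not hold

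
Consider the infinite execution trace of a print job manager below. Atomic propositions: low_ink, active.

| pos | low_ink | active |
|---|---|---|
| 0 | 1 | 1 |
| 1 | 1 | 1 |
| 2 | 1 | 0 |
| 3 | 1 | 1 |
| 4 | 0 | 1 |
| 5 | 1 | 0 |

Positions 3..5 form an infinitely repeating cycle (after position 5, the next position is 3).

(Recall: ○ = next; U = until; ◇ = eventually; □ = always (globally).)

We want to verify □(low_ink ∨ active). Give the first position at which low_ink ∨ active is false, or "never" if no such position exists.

low_ink ∨ active holds at every position 0..5, and those are all the positions the trace ever visits, so the invariant □(low_ink ∨ active) is never violated.

never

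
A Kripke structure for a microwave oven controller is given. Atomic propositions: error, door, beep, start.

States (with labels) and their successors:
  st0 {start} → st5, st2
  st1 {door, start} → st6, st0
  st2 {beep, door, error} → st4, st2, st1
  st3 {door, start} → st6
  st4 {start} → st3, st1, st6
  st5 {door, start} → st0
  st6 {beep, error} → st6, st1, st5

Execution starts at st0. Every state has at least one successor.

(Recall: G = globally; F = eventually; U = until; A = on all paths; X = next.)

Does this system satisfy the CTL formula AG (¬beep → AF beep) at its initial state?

States satisfying ¬beep → AF beep: {st2, st3, st6}.
States satisfying AG (¬beep → AF beep): ∅.
st0 is reachable from st0 and violates ¬beep → AF beep, so AG fails at st0.
st0 ∉ Sat(AG (¬beep → AF beep)).

Violated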